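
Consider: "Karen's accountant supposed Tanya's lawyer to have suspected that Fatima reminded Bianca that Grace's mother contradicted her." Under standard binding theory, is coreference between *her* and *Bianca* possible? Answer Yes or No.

Yes

*Bianca* is an R-expression; Principle C requires it to be free (not bound by any c-commanding expression).
— her: object of the clause headed by 'contradicted'; the pronoun does not c-command the R-expression — coreference allowed.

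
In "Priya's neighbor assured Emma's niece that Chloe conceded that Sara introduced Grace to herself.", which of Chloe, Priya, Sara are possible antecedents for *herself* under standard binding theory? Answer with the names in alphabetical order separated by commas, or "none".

Sara

*herself* is a reflexive; Principle A requires it to be bound within its binding domain — the clause headed by 'introduced'.
— Chloe: subject of the clause headed by 'conceded'; c-commands the reflexive but lies outside its binding domain — cannot bind it (Principle A).
— Priya: possessor inside the subject DP of the matrix clause; does not c-command the reflexive — cannot bind it (Principle A).
— Sara: subject of the clause headed by 'introduced'; c-commands the reflexive within its binding domain — allowed (Principle A).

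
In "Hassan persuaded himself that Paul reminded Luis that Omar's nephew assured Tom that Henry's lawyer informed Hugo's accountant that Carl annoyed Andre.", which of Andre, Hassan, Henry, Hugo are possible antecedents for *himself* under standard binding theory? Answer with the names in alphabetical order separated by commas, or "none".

Hassan

*himself* is a reflexive; Principle A requires it to be bound within its binding domain — the matrix clause.
— Andre: object of the clause headed by 'annoyed'; does not c-command the reflexive — cannot bind it (Principle A).
— Hassan: subject of the matrix clause; c-commands the reflexive within its binding domain — allowed (Principle A).
— Henry: possessor inside the subject DP of the clause headed by 'informed'; does not c-command the reflexive — cannot bind it (Principle A).
— Hugo: possessor inside the object DP of the clause headed by 'informed'; does not c-command the reflexive — cannot bind it (Principle A).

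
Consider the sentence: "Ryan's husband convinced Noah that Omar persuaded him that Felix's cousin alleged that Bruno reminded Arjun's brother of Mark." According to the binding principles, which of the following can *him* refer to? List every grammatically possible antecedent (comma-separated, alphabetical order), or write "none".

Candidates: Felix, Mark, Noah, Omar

Noah

*him* is a pronoun; Principle B requires it to be free in its binding domain — the clause headed by 'persuaded'.
— Felix: possessor inside the subject DP of the clause headed by 'alleged'; is c-commanded by the pronoun; coreference would bind this R-expression — blocked (Principle C).
— Mark: second object of the clause headed by 'reminded'; is c-commanded by the pronoun; coreference would bind this R-expression — blocked (Principle C).
— Noah: object of the matrix clause; c-commands the pronoun but lies outside its binding domain — allowed.
— Omar: subject of the clause headed by 'persuaded'; c-commands the pronoun within its binding domain — blocked (Principle B).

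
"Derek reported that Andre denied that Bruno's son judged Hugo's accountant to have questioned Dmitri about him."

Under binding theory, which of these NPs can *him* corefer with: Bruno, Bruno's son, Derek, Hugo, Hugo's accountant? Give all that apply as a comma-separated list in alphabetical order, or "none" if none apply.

Bruno, Bruno's son, Derek, Hugo

*him* is a pronoun; Principle B requires it to be free in its binding domain — the clause headed by 'questioned'.
— Bruno: possessor inside the subject DP of the clause headed by 'judged'; does not c-command the pronoun — Principle B does not apply; allowed.
— Bruno's son: subject of the clause headed by 'judged'; c-commands the pronoun but lies outside its binding domain — allowed.
— Derek: subject of the matrix clause; c-commands the pronoun but lies outside its binding domain — allowed.
— Hugo: possessor inside the subject DP of the clause headed by 'questioned'; does not c-command the pronoun — Principle B does not apply; allowed.
— Hugo's accountant: subject of the clause headed by 'questioned'; c-commands the pronoun within its binding domain — blocked (Principle B).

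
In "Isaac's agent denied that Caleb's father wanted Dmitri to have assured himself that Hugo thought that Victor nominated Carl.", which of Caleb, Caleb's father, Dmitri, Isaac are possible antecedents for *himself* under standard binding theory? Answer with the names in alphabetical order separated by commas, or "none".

Dmitri

*himself* is a reflexive; Principle A requires it to be bound within its binding domain — the clause headed by 'assured'.
— Caleb: possessor inside the subject DP of the clause headed by 'wanted'; does not c-command the reflexive — cannot bind it (Principle A).
— Caleb's father: subject of the clause headed by 'wanted'; c-commands the reflexive but lies outside its binding domain — cannot bind it (Principle A).
— Dmitri: subject of the clause headed by 'assured'; c-commands the reflexive within its binding domain — allowed (Principle A).
— Isaac: possessor inside the subject DP of the matrix clause; does not c-command the reflexive — cannot bind it (Principle A).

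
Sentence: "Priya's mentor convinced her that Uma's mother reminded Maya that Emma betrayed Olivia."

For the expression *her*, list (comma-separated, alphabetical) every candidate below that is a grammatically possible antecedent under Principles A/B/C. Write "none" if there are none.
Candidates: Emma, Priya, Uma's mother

*her* is a pronoun; Principle B requires it to be free in its binding domain — the matrix clause.
— Emma: subject of the clause headed by 'betrayed'; is c-commanded by the pronoun; coreference would bind this R-expression — blocked (Principle C).
— Priya: possessor inside the subject DP of the matrix clause; does not c-command the pronoun — Principle B does not apply; allowed.
— Uma's mother: subject of the clause headed by 'reminded'; is c-commanded by the pronoun; coreference would bind this R-expression — blocked (Principle C).

Priya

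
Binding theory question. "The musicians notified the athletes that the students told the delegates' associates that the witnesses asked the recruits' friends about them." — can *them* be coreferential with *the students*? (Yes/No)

*them* is a pronoun; Principle B requires it to be free in its binding domain — the clause headed by 'asked'.
— the students: subject of the clause headed by 'told'; c-commands the pronoun but lies outside its binding domain — allowed.

Yes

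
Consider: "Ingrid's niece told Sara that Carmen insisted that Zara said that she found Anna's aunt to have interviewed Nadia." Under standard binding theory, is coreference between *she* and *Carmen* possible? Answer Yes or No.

*Carmen* is an R-expression; Principle C requires it to be free (not bound by any c-commanding expression).
— she: subject of the clause headed by 'found'; the pronoun does not c-command the R-expression — coreference allowed.

Yes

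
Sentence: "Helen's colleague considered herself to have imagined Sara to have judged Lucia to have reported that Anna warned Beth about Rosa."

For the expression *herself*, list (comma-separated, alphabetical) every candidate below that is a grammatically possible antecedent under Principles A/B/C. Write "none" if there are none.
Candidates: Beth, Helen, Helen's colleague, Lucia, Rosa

*herself* is a reflexive; Principle A requires it to be bound within its binding domain — the matrix clause.
— Beth: object of the clause headed by 'warned'; does not c-command the reflexive — cannot bind it (Principle A).
— Helen: possessor inside the subject DP of the matrix clause; does not c-command the reflexive — cannot bind it (Principle A).
— Helen's colleague: subject of the matrix clause; c-commands the reflexive within its binding domain — allowed (Principle A).
— Lucia: subject of the clause headed by 'reported'; does not c-command the reflexive — cannot bind it (Principle A).
— Rosa: second object of the clause headed by 'warned'; does not c-command the reflexive — cannot bind it (Principle A).

Helen's colleague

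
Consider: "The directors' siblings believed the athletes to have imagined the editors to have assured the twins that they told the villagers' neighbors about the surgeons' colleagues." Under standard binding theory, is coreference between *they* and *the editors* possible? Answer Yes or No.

Yes

*the editors* is an R-expression; Principle C requires it to be free (not bound by any c-commanding expression).
— they: subject of the clause headed by 'told'; the pronoun does not c-command the R-expression — coreference allowed.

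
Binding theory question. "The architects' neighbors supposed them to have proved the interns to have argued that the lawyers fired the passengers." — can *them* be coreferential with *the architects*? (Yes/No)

*them* is a pronoun; Principle B requires it to be free in its binding domain — the matrix clause.
— the architects: possessor inside the subject DP of the matrix clause; does not c-command the pronoun — Principle B does not apply; allowed.

Yes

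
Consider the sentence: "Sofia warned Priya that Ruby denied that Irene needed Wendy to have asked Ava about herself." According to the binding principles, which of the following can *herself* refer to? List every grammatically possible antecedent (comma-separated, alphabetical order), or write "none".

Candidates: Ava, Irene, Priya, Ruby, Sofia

Ava

*herself* is a reflexive; Principle A requires it to be bound within its binding domain — the clause headed by 'asked'.
— Ava: object of the clause headed by 'asked'; c-commands the reflexive within its binding domain — allowed (Principle A).
— Irene: subject of the clause headed by 'needed'; c-commands the reflexive but lies outside its binding domain — cannot bind it (Principle A).
— Priya: object of the matrix clause; c-commands the reflexive but lies outside its binding domain — cannot bind it (Principle A).
— Ruby: subject of the clause headed by 'denied'; c-commands the reflexive but lies outside its binding domain — cannot bind it (Principle A).
— Sofia: subject of the matrix clause; c-commands the reflexive but lies outside its binding domain — cannot bind it (Principle A).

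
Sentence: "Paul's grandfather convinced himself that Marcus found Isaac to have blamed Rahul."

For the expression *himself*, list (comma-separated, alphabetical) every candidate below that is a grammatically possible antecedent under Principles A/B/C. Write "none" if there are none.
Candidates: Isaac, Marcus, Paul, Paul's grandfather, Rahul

Paul's grandfather

*himself* is a reflexive; Principle A requires it to be bound within its binding domain — the matrix clause.
— Isaac: subject of the clause headed by 'blamed'; does not c-command the reflexive — cannot bind it (Principle A).
— Marcus: subject of the clause headed by 'found'; does not c-command the reflexive — cannot bind it (Principle A).
— Paul: possessor inside the subject DP of the matrix clause; does not c-command the reflexive — cannot bind it (Principle A).
— Paul's grandfather: subject of the matrix clause; c-commands the reflexive within its binding domain — allowed (Principle A).
— Rahul: object of the clause headed by 'blamed'; does not c-command the reflexive — cannot bind it (Principle A).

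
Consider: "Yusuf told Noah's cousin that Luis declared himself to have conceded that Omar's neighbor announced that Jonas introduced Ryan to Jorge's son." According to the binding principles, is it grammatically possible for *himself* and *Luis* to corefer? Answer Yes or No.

*himself* is a reflexive; Principle A requires it to be bound within its binding domain — the clause headed by 'declared'.
— Luis: subject of the clause headed by 'declared'; c-commands the reflexive within its binding domain — allowed (Principle A).

Yes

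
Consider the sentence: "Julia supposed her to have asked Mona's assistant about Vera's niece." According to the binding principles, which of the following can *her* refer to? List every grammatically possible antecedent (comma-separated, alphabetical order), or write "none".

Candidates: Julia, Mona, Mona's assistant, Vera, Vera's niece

none

*her* is a pronoun; Principle B requires it to be free in its binding domain — the matrix clause.
— Julia: subject of the matrix clause; c-commands the pronoun within its binding domain — blocked (Principle B).
— Mona: possessor inside the object DP of the clause headed by 'asked'; is c-commanded by the pronoun; coreference would bind this R-expression — blocked (Principle C).
— Mona's assistant: object of the clause headed by 'asked'; is c-commanded by the pronoun; coreference would bind this R-expression — blocked (Principle C).
— Vera: possessor inside the second object DP of the clause headed by 'asked'; is c-commanded by the pronoun; coreference would bind this R-expression — blocked (Principle C).
— Vera's niece: second object of the clause headed by 'asked'; is c-commanded by the pronoun; coreference would bind this R-expression — blocked (Principle C).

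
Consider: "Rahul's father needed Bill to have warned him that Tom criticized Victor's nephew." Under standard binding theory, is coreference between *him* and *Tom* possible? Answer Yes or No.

*Tom* is an R-expression; Principle C requires it to be free (not bound by any c-commanding expression).
— him: object of the clause headed by 'warned'; the pronoun c-commands the R-expression — coreference blocked (Principle C).

No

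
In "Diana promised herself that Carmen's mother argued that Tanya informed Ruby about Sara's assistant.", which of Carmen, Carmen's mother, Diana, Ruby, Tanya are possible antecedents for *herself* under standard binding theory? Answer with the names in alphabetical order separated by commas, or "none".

*herself* is a reflexive; Principle A requires it to be bound within its binding domain — the matrix clause.
— Carmen: possessor inside the subject DP of the clause headed by 'argued'; does not c-command the reflexive — cannot bind it (Principle A).
— Carmen's mother: subject of the clause headed by 'argued'; does not c-command the reflexive — cannot bind it (Principle A).
— Diana: subject of the matrix clause; c-commands the reflexive within its binding domain — allowed (Principle A).
— Ruby: object of the clause headed by 'informed'; does not c-command the reflexive — cannot bind it (Principle A).
— Tanya: subject of the clause headed by 'informed'; does not c-command the reflexive — cannot bind it (Principle A).

Diana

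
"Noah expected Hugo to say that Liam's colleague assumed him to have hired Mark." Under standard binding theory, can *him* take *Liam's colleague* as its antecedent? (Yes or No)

No

*him* is a pronoun; Principle B requires it to be free in its binding domain — the clause headed by 'assumed'.
— Liam's colleague: subject of the clause headed by 'assumed'; c-commands the pronoun within its binding domain — blocked (Principle B).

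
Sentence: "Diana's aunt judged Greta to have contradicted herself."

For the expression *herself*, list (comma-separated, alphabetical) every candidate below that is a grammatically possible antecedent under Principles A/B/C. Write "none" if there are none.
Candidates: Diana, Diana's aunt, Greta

Greta

*herself* is a reflexive; Principle A requires it to be bound within its binding domain — the clause headed by 'contradicted'.
— Diana: possessor inside the subject DP of the matrix clause; does not c-command the reflexive — cannot bind it (Principle A).
— Diana's aunt: subject of the matrix clause; c-commands the reflexive but lies outside its binding domain — cannot bind it (Principle A).
— Greta: subject of the clause headed by 'contradicted'; c-commands the reflexive within its binding domain — allowed (Principle A).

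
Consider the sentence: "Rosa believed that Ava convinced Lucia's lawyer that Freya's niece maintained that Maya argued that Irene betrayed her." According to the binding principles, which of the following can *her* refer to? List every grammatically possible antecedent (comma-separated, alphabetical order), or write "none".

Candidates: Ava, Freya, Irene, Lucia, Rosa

*her* is a pronoun; Principle B requires it to be free in its binding domain — the clause headed by 'betrayed'.
— Ava: subject of the clause headed by 'convinced'; c-commands the pronoun but lies outside its binding domain — allowed.
— Freya: possessor inside the subject DP of the clause headed by 'maintained'; does not c-command the pronoun — Principle B does not apply; allowed.
— Irene: subject of the clause headed by 'betrayed'; c-commands the pronoun within its binding domain — blocked (Principle B).
— Lucia: possessor inside the object DP of the clause headed by 'convinced'; does not c-command the pronoun — Principle B does not apply; allowed.
— Rosa: subject of the matrix clause; c-commands the pronoun but lies outside its binding domain — allowed.

Ava, Freya, Lucia, Rosa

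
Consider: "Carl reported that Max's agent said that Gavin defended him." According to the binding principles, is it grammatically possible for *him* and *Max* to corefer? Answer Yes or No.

Yes

*him* is a pronoun; Principle B requires it to be free in its binding domain — the clause headed by 'defended'.
— Max: possessor inside the subject DP of the clause headed by 'said'; does not c-command the pronoun — Principle B does not apply; allowed.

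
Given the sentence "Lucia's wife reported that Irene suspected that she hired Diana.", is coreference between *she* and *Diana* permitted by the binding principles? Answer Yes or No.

No

*she* is a pronoun; Principle B requires it to be free in its binding domain — the clause headed by 'hired'.
— Diana: object of the clause headed by 'hired'; is c-commanded by the pronoun; coreference would bind this R-expression — blocked (Principle C).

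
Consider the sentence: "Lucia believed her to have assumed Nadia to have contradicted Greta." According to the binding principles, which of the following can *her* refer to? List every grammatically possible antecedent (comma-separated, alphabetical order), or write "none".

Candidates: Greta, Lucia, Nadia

none

*her* is a pronoun; Principle B requires it to be free in its binding domain — the matrix clause.
— Greta: object of the clause headed by 'contradicted'; is c-commanded by the pronoun; coreference would bind this R-expression — blocked (Principle C).
— Lucia: subject of the matrix clause; c-commands the pronoun within its binding domain — blocked (Principle B).
— Nadia: subject of the clause headed by 'contradicted'; is c-commanded by the pronoun; coreference would bind this R-expression — blocked (Principle C).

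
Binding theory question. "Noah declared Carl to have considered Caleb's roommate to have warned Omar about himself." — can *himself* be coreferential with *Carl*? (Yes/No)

No

*himself* is a reflexive; Principle A requires it to be bound within its binding domain — the clause headed by 'warned'.
— Carl: subject of the clause headed by 'considered'; c-commands the reflexive but lies outside its binding domain — cannot bind it (Principle A).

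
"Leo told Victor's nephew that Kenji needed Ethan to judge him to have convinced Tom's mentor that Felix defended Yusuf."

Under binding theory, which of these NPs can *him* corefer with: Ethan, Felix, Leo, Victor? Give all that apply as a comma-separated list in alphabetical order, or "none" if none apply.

Leo, Victor

*him* is a pronoun; Principle B requires it to be free in its binding domain — the clause headed by 'judge'.
— Ethan: subject of the clause headed by 'judge'; c-commands the pronoun within its binding domain — blocked (Principle B).
— Felix: subject of the clause headed by 'defended'; is c-commanded by the pronoun; coreference would bind this R-expression — blocked (Principle C).
— Leo: subject of the matrix clause; c-commands the pronoun but lies outside its binding domain — allowed.
— Victor: possessor inside the object DP of the matrix clause; does not c-command the pronoun — Principle B does not apply; allowed.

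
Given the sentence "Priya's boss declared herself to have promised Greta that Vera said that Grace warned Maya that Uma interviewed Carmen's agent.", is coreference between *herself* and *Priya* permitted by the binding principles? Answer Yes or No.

No

*herself* is a reflexive; Principle A requires it to be bound within its binding domain — the matrix clause.
— Priya: possessor inside the subject DP of the matrix clause; does not c-command the reflexive — cannot bind it (Principle A).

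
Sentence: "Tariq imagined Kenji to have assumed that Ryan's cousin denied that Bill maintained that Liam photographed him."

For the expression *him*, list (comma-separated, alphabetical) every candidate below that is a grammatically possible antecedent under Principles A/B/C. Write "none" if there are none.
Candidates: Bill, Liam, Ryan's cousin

*him* is a pronoun; Principle B requires it to be free in its binding domain — the clause headed by 'photographed'.
— Bill: subject of the clause headed by 'maintained'; c-commands the pronoun but lies outside its binding domain — allowed.
— Liam: subject of the clause headed by 'photographed'; c-commands the pronoun within its binding domain — blocked (Principle B).
— Ryan's cousin: subject of the clause headed by 'denied'; c-commands the pronoun but lies outside its binding domain — allowed.

Bill, Ryan's cousin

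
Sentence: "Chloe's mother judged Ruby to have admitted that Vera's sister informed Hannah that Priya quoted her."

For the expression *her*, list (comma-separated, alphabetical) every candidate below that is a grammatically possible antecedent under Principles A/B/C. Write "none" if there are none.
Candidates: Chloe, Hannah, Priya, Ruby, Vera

Chloe, Hannah, Ruby, Vera

*her* is a pronoun; Principle B requires it to be free in its binding domain — the clause headed by 'quoted'.
— Chloe: possessor inside the subject DP of the matrix clause; does not c-command the pronoun — Principle B does not apply; allowed.
— Hannah: object of the clause headed by 'informed'; c-commands the pronoun but lies outside its binding domain — allowed.
— Priya: subject of the clause headed by 'quoted'; c-commands the pronoun within its binding domain — blocked (Principle B).
— Ruby: subject of the clause headed by 'admitted'; c-commands the pronoun but lies outside its binding domain — allowed.
— Vera: possessor inside the subject DP of the clause headed by 'informed'; does not c-command the pronoun — Principle B does not apply; allowed.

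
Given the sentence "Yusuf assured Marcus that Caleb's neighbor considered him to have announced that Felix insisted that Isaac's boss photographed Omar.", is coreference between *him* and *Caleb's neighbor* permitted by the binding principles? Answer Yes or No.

*him* is a pronoun; Principle B requires it to be free in its binding domain — the clause headed by 'considered'.
— Caleb's neighbor: subject of the clause headed by 'considered'; c-commands the pronoun within its binding domain — blocked (Principle B).

No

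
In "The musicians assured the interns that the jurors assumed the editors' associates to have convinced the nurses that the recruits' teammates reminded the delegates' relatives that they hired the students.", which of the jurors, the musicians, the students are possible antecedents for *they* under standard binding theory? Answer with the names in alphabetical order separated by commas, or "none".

*they* is a pronoun; Principle B requires it to be free in its binding domain — the clause headed by 'hired'.
— the jurors: subject of the clause headed by 'assumed'; c-commands the pronoun but lies outside its binding domain — allowed.
— the musicians: subject of the matrix clause; c-commands the pronoun but lies outside its binding domain — allowed.
— the students: object of the clause headed by 'hired'; is c-commanded by the pronoun; coreference would bind this R-expression — blocked (Principle C).

the jurors, the musicians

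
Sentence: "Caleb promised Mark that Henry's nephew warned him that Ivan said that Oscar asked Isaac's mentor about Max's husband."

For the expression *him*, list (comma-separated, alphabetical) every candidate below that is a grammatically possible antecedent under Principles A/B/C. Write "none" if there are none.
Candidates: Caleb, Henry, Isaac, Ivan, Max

*him* is a pronoun; Principle B requires it to be free in its binding domain — the clause headed by 'warned'.
— Caleb: subject of the matrix clause; c-commands the pronoun but lies outside its binding domain — allowed.
— Henry: possessor inside the subject DP of the clause headed by 'warned'; does not c-command the pronoun — Principle B does not apply; allowed.
— Isaac: possessor inside the object DP of the clause headed by 'asked'; is c-commanded by the pronoun; coreference would bind this R-expression — blocked (Principle C).
— Ivan: subject of the clause headed by 'said'; is c-commanded by the pronoun; coreference would bind this R-expression — blocked (Principle C).
— Max: possessor inside the second object DP of the clause headed by 'asked'; is c-commanded by the pronoun; coreference would bind this R-expression — blocked (Principle C).

Caleb, Henry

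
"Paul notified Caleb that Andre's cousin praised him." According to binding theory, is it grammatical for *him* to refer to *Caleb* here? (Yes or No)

*Caleb* is an R-expression; Principle C requires it to be free (not bound by any c-commanding expression).
— him: object of the clause headed by 'praised'; the pronoun does not c-command the R-expression — coreference allowed.

Yes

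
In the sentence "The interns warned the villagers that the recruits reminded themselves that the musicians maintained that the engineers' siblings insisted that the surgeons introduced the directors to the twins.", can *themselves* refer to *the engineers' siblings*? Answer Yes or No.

*themselves* is a reflexive; Principle A requires it to be bound within its binding domain — the clause headed by 'reminded'.
— the engineers' siblings: subject of the clause headed by 'insisted'; does not c-command the reflexive — cannot bind it (Principle A).

No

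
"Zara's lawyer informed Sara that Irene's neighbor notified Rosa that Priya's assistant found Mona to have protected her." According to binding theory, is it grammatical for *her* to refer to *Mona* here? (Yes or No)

*Mona* is an R-expression; Principle C requires it to be free (not bound by any c-commanding expression).
— her: object of the clause headed by 'protected'; the R-expression locally c-commands the pronoun — coreference blocked (Principle B on the pronoun).

No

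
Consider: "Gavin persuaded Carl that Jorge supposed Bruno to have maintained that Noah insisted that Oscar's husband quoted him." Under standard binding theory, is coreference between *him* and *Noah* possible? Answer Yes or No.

*Noah* is an R-expression; Principle C requires it to be free (not bound by any c-commanding expression).
— him: object of the clause headed by 'quoted'; the pronoun does not c-command the R-expression — coreference allowed.

Yes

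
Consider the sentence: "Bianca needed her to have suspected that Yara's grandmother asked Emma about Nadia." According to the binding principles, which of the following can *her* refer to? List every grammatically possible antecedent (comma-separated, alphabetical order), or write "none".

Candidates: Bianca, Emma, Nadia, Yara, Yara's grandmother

none

*her* is a pronoun; Principle B requires it to be free in its binding domain — the matrix clause.
— Bianca: subject of the matrix clause; c-commands the pronoun within its binding domain — blocked (Principle B).
— Emma: object of the clause headed by 'asked'; is c-commanded by the pronoun; coreference would bind this R-expression — blocked (Principle C).
— Nadia: second object of the clause headed by 'asked'; is c-commanded by the pronoun; coreference would bind this R-expression — blocked (Principle C).
— Yara: possessor inside the subject DP of the clause headed by 'asked'; is c-commanded by the pronoun; coreference would bind this R-expression — blocked (Principle C).
— Yara's grandmother: subject of the clause headed by 'asked'; is c-commanded by the pronoun; coreference would bind this R-expression — blocked (Principle C).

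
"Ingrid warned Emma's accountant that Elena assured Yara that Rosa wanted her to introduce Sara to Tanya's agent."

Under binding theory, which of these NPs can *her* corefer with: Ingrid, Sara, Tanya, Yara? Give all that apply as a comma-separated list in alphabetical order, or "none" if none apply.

Ingrid, Yara

*her* is a pronoun; Principle B requires it to be free in its binding domain — the clause headed by 'wanted'.
— Ingrid: subject of the matrix clause; c-commands the pronoun but lies outside its binding domain — allowed.
— Sara: object of the clause headed by 'introduce'; is c-commanded by the pronoun; coreference would bind this R-expression — blocked (Principle C).
— Tanya: possessor inside the second object DP of the clause headed by 'introduce'; is c-commanded by the pronoun; coreference would bind this R-expression — blocked (Principle C).
— Yara: object of the clause headed by 'assured'; c-commands the pronoun but lies outside its binding domain — allowed.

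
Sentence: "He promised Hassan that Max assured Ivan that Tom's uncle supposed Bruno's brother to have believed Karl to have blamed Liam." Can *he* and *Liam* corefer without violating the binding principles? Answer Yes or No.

*Liam* is an R-expression; Principle C requires it to be free (not bound by any c-commanding expression).
— he: subject of the matrix clause; the pronoun c-commands the R-expression — coreference blocked (Principle C).

No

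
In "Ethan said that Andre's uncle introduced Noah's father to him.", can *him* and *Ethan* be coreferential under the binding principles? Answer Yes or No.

Yes

*Ethan* is an R-expression; Principle C requires it to be free (not bound by any c-commanding expression).
— him: second object of the clause headed by 'introduced'; the pronoun does not c-command the R-expression — coreference allowed.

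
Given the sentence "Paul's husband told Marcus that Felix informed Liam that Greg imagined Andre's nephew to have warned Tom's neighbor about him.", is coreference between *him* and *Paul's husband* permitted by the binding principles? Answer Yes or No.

*him* is a pronoun; Principle B requires it to be free in its binding domain — the clause headed by 'warned'.
— Paul's husband: subject of the matrix clause; c-commands the pronoun but lies outside its binding domain — allowed.

Yes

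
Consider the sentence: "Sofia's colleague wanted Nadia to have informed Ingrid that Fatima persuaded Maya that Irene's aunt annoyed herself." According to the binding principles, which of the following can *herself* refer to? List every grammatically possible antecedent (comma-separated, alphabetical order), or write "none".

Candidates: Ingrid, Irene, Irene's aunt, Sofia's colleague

Irene's aunt

*herself* is a reflexive; Principle A requires it to be bound within its binding domain — the clause headed by 'annoyed'.
— Ingrid: object of the clause headed by 'informed'; c-commands the reflexive but lies outside its binding domain — cannot bind it (Principle A).
— Irene: possessor inside the subject DP of the clause headed by 'annoyed'; does not c-command the reflexive — cannot bind it (Principle A).
— Irene's aunt: subject of the clause headed by 'annoyed'; c-commands the reflexive within its binding domain — allowed (Principle A).
— Sofia's colleague: subject of the matrix clause; c-commands the reflexive but lies outside its binding domain — cannot bind it (Principle A).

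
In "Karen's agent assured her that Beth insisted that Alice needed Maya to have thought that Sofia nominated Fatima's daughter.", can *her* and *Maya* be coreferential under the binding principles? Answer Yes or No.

No

*Maya* is an R-expression; Principle C requires it to be free (not bound by any c-commanding expression).
— her: object of the matrix clause; the pronoun c-commands the R-expression — coreference blocked (Principle C).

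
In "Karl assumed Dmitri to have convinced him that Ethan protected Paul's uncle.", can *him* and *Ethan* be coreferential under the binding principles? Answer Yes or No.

*Ethan* is an R-expression; Principle C requires it to be free (not bound by any c-commanding expression).
— him: object of the clause headed by 'convinced'; the pronoun c-commands the R-expression — coreference blocked (Principle C).

No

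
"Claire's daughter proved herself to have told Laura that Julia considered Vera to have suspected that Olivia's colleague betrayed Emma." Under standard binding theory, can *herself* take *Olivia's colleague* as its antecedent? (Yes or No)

*herself* is a reflexive; Principle A requires it to be bound within its binding domain — the matrix clause.
— Olivia's colleague: subject of the clause headed by 'betrayed'; does not c-command the reflexive — cannot bind it (Principle A).

No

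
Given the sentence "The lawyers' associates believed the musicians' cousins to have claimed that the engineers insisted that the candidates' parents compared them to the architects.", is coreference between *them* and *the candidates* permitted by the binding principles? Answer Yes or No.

*them* is a pronoun; Principle B requires it to be free in its binding domain — the clause headed by 'compared'.
— the candidates: possessor inside the subject DP of the clause headed by 'compared'; does not c-command the pronoun — Principle B does not apply; allowed.

Yes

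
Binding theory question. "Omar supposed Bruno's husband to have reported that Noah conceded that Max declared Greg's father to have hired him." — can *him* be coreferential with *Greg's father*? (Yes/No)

No

*him* is a pronoun; Principle B requires it to be free in its binding domain — the clause headed by 'hired'.
— Greg's father: subject of the clause headed by 'hired'; c-commands the pronoun within its binding domain — blocked (Principle B).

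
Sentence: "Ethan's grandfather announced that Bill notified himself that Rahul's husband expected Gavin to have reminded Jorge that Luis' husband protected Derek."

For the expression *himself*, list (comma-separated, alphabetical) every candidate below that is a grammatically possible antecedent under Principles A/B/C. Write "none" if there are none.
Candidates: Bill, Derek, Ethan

*himself* is a reflexive; Principle A requires it to be bound within its binding domain — the clause headed by 'notified'.
— Bill: subject of the clause headed by 'notified'; c-commands the reflexive within its binding domain — allowed (Principle A).
— Derek: object of the clause headed by 'protected'; does not c-command the reflexive — cannot bind it (Principle A).
— Ethan: possessor inside the subject DP of the matrix clause; does not c-command the reflexive — cannot bind it (Principle A).

Bill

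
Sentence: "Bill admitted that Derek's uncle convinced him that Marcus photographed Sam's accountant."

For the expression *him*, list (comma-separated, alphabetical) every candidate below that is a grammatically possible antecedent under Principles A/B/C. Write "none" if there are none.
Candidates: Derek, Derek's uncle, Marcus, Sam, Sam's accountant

*him* is a pronoun; Principle B requires it to be free in its binding domain — the clause headed by 'convinced'.
— Derek: possessor inside the subject DP of the clause headed by 'convinced'; does not c-command the pronoun — Principle B does not apply; allowed.
— Derek's uncle: subject of the clause headed by 'convinced'; c-commands the pronoun within its binding domain — blocked (Principle B).
— Marcus: subject of the clause headed by 'photographed'; is c-commanded by the pronoun; coreference would bind this R-expression — blocked (Principle C).
— Sam: possessor inside the object DP of the clause headed by 'photographed'; is c-commanded by the pronoun; coreference would bind this R-expression — blocked (Principle C).
— Sam's accountant: object of the clause headed by 'photographed'; is c-commanded by the pronoun; coreference would bind this R-expression — blocked (Principle C).

Derek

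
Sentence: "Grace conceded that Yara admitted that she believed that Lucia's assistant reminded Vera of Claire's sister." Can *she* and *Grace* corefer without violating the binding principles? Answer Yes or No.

Yes

*Grace* is an R-expression; Principle C requires it to be free (not bound by any c-commanding expression).
— she: subject of the clause headed by 'believed'; the pronoun does not c-command the R-expression — coreference allowed.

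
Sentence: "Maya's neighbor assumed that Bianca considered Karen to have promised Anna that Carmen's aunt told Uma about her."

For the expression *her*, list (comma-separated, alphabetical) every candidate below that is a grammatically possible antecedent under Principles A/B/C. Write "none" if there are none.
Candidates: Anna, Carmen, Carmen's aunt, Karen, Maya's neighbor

*her* is a pronoun; Principle B requires it to be free in its binding domain — the clause headed by 'told'.
— Anna: object of the clause headed by 'promised'; c-commands the pronoun but lies outside its binding domain — allowed.
— Carmen: possessor inside the subject DP of the clause headed by 'told'; does not c-command the pronoun — Principle B does not apply; allowed.
— Carmen's aunt: subject of the clause headed by 'told'; c-commands the pronoun within its binding domain — blocked (Principle B).
— Karen: subject of the clause headed by 'promised'; c-commands the pronoun but lies outside its binding domain — allowed.
— Maya's neighbor: subject of the matrix clause; c-commands the pronoun but lies outside its binding domain — allowed.

Anna, Carmen, Karen, Maya's neighbor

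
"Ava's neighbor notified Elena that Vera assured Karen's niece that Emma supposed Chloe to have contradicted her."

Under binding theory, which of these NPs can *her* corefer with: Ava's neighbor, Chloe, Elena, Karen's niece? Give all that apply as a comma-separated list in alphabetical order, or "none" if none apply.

Ava's neighbor, Elena, Karen's niece

*her* is a pronoun; Principle B requires it to be free in its binding domain — the clause headed by 'contradicted'.
— Ava's neighbor: subject of the matrix clause; c-commands the pronoun but lies outside its binding domain — allowed.
— Chloe: subject of the clause headed by 'contradicted'; c-commands the pronoun within its binding domain — blocked (Principle B).
— Elena: object of the matrix clause; c-commands the pronoun but lies outside its binding domain — allowed.
— Karen's niece: object of the clause headed by 'assured'; c-commands the pronoun but lies outside its binding domain — allowed.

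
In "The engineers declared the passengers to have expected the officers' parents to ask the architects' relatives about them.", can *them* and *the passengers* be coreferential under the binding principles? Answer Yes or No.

*the passengers* is an R-expression; Principle C requires it to be free (not bound by any c-commanding expression).
— them: second object of the clause headed by 'ask'; the pronoun does not c-command the R-expression — coreference allowed.

Yes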